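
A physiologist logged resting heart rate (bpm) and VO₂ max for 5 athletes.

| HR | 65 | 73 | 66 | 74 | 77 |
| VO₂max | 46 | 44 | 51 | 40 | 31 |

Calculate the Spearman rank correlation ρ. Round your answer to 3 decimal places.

-0.900

Rank HR: 1, 3, 2, 4, 5
Rank VO₂max: 4, 3, 5, 2, 1
d = rank(HR) − rank(VO₂max): -3, 0, -3, 2, 4; Σd² = 38
ρ = 1 − 6Σd² / [n(n²−1)] = 1 − 6×38 / (5×24) = 1 − 228/120 ≈ -0.900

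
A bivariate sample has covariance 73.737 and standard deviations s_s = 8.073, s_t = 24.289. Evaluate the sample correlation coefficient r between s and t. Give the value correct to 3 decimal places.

r = Cov(s,t) / (s_s · s_t) = 73.737 / (8.073 × 24.289)
  = 73.737 / 196.0851 ≈ 0.376

0.376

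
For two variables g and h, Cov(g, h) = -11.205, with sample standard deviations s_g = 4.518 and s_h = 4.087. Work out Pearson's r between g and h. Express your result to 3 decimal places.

r = Cov(g,h) / (s_g · s_h) = -11.205 / (4.518 × 4.087)
  = -11.205 / 18.4651 ≈ -0.607

-0.607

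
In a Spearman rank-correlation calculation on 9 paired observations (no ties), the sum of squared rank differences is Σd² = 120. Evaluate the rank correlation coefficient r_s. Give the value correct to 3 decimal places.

ρ = 1 − 6Σd² / [n(n²−1)] = 1 − 6×120 / (9×80)
  = 1 − 720/720 = 1 − 1.0000 ≈ 0.000

0.000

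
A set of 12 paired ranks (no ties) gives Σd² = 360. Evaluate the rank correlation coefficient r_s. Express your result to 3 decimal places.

-0.259

ρ = 1 − 6Σd² / [n(n²−1)] = 1 − 6×360 / (12×143)
  = 1 − 2160/1716 = 1 − 1.2587 ≈ -0.259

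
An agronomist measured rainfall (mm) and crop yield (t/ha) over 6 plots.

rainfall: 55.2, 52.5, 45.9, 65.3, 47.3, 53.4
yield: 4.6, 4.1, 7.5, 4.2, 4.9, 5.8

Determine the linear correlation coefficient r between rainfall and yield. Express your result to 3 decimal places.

n = 6, Σx = 319.6, Σy = 31.1, Σx² = 17263.04, Σy² = 169.51, Σxy = 1629.17
nΣxy − ΣxΣy = 9775.02 − 9939.56 = -164.54
nΣx² − (Σx)² = 103578.24 − 102144.16 = 1434.08; nΣy² − (Σy)² = 1017.06 − 967.21 = 49.85
r = -164.54 / √(1434.08 × 49.85) = -164.54 / 267.3741 ≈ -0.615

-0.615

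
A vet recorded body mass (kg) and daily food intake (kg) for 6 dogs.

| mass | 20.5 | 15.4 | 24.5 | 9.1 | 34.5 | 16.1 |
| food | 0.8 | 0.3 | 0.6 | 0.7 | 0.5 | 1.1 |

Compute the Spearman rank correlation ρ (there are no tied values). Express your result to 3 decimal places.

-0.143

Rank mass: 4, 2, 5, 1, 6, 3
Rank food: 5, 1, 3, 4, 2, 6
d = rank(mass) − rank(food): -1, 1, 2, -3, 4, -3; Σd² = 40
ρ = 1 − 6Σd² / [n(n²−1)] = 1 − 6×40 / (6×35) = 1 − 240/210 ≈ -0.143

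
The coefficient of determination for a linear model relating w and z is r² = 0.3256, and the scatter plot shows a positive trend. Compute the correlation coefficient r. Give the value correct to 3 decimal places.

|r| = √0.3256 = 0.571
The association is positive, so r = 0.571.

0.571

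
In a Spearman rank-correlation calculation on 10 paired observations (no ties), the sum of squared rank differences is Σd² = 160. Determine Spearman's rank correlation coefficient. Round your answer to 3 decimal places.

ρ = 1 − 6Σd² / [n(n²−1)] = 1 − 6×160 / (10×99)
  = 1 − 960/990 = 1 − 0.9697 ≈ 0.030

0.030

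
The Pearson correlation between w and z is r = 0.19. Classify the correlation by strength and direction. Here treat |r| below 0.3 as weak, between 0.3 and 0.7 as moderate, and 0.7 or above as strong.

weak positive

r = 0.19 > 0 so the relationship is positive.
|r| = 0.19, which falls in the weak range.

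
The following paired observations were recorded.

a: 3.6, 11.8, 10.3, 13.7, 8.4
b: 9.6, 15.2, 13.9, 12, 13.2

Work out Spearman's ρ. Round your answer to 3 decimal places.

Rank a: 1, 4, 3, 5, 2
Rank b: 1, 5, 4, 2, 3
d = rank(a) − rank(b): 0, -1, -1, 3, -1; Σd² = 12
ρ = 1 − 6Σd² / [n(n²−1)] = 1 − 6×12 / (5×24) = 1 − 72/120 ≈ 0.400

0.400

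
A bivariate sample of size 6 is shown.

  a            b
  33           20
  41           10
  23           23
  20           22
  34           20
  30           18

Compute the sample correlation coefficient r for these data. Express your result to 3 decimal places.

-0.836

n = 6, Σa = 181, Σb = 113, Σa² = 5755, Σb² = 2237, Σab = 3259
nΣab − ΣaΣb = 19554 − 20453 = -899
nΣa² − (Σa)² = 34530 − 32761 = 1769; nΣb² − (Σb)² = 13422 − 12769 = 653
r = -899 / √(1769 × 653) = -899 / 1074.7823 ≈ -0.836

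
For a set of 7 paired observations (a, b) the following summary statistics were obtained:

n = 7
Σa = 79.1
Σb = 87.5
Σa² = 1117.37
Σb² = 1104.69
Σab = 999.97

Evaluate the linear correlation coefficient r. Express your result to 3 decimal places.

0.227

r = (nΣab − ΣaΣb) / √[(nΣa² − (Σa)²)(nΣb² − (Σb)²)]
Numerator: 7×999.97 − 79.1×87.5 = 78.54
Denominator: √[(7821.59 − 6256.81)(7732.83 − 7656.25)] = √[1564.78 × 76.58] = 346.1659
r = 78.54 / 346.1659 ≈ 0.227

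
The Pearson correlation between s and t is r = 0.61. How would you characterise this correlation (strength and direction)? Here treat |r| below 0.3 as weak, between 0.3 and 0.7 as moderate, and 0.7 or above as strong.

moderate positive

r = 0.61 > 0 so the relationship is positive.
|r| = 0.61, which falls in the moderate range.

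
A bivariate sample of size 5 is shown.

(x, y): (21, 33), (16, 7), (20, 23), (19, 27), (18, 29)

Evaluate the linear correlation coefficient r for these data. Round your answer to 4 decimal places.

n = 5, Σx = 94, Σy = 119, Σx² = 1782, Σy² = 3237, Σxy = 2300
nΣxy − ΣxΣy = 11500 − 11186 = 314
nΣx² − (Σx)² = 8910 − 8836 = 74; nΣy² − (Σy)² = 16185 − 14161 = 2024
r = 314 / √(74 × 2024) = 314 / 387.0090 ≈ 0.8114

0.8114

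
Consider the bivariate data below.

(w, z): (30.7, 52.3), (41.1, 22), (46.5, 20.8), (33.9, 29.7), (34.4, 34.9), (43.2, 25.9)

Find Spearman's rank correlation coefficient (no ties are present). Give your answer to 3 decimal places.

-0.886

Rank w: 1, 4, 6, 2, 3, 5
Rank z: 6, 2, 1, 4, 5, 3
d = rank(w) − rank(z): -5, 2, 5, -2, -2, 2; Σd² = 66
ρ = 1 − 6Σd² / [n(n²−1)] = 1 − 6×66 / (6×35) = 1 − 396/210 ≈ -0.886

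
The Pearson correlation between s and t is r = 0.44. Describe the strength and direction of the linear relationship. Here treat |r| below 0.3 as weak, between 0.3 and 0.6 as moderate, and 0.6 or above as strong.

r = 0.44 > 0 so the relationship is positive.
|r| = 0.44, which falls in the moderate range.

moderate positive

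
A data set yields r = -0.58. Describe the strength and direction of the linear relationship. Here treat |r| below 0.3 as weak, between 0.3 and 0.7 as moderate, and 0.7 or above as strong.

moderate negative

r = -0.58 < 0 so the relationship is negative.
|r| = 0.58, which falls in the moderate range.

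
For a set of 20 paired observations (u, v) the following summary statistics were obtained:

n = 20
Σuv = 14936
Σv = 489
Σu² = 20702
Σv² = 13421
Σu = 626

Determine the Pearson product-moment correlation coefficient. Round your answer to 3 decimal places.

-0.290

r = (nΣuv − ΣuΣv) / √[(nΣu² − (Σu)²)(nΣv² − (Σv)²)]
Numerator: 20×14936 − 626×489 = -7394
Denominator: √[(414040 − 391876)(268420 − 239121)] = √[22164 × 29299] = 25482.9950
r = -7394 / 25482.9950 ≈ -0.290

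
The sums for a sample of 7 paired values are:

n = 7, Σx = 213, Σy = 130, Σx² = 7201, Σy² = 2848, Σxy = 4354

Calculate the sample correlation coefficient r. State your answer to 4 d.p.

r = (nΣxy − ΣxΣy) / √[(nΣx² − (Σx)²)(nΣy² − (Σy)²)]
Numerator: 7×4354 − 213×130 = 2788
Denominator: √[(50407 − 45369)(19936 − 16900)] = √[5038 × 3036] = 3910.9293
r = 2788 / 3910.9293 ≈ 0.7129

0.7129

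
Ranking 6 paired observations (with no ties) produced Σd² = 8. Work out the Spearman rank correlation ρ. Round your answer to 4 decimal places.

0.7714

ρ = 1 − 6Σd² / [n(n²−1)] = 1 − 6×8 / (6×35)
  = 1 − 48/210 = 1 − 0.22857 ≈ 0.7714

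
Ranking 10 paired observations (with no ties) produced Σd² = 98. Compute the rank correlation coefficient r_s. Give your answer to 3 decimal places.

0.406

ρ = 1 − 6Σd² / [n(n²−1)] = 1 − 6×98 / (10×99)
  = 1 − 588/990 = 1 − 0.5939 ≈ 0.406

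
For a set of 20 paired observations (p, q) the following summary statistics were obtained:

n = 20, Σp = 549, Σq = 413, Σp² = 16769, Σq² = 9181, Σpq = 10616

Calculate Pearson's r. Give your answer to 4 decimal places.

r = (nΣpq − ΣpΣq) / √[(nΣp² − (Σp)²)(nΣq² − (Σq)²)]
Numerator: 20×10616 − 549×413 = -14417
Denominator: √[(335380 − 301401)(183620 − 170569)] = √[33979 × 13051] = 21058.4883
r = -14417 / 21058.4883 ≈ -0.6846

-0.6846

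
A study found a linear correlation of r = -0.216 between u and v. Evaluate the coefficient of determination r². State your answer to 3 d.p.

r² = (-0.216)² = 0.047

0.047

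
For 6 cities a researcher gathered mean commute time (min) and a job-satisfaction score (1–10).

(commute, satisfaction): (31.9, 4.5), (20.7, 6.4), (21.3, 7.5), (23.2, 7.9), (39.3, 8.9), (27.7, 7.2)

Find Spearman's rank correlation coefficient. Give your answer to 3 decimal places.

0.257

Rank commute: 5, 1, 2, 3, 6, 4
Rank satisfaction: 1, 2, 4, 5, 6, 3
d = rank(commute) − rank(satisfaction): 4, -1, -2, -2, 0, 1; Σd² = 26
ρ = 1 − 6Σd² / [n(n²−1)] = 1 − 6×26 / (6×35) = 1 − 156/210 ≈ 0.257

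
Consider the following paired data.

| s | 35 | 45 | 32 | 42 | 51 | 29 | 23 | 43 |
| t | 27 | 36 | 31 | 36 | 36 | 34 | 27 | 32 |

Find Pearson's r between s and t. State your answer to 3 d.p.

n = 8, Σs = 300, Σt = 259, Σs² = 11858, Σt² = 8487, Σst = 9888
nΣst − ΣsΣt = 79104 − 77700 = 1404
nΣs² − (Σs)² = 94864 − 90000 = 4864; nΣt² − (Σt)² = 67896 − 67081 = 815
r = 1404 / √(4864 × 815) = 1404 / 1991.0198 ≈ 0.705

0.705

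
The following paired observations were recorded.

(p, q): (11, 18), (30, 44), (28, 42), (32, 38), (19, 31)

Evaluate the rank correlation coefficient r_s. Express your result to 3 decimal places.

Rank p: 1, 4, 3, 5, 2
Rank q: 1, 5, 4, 3, 2
d = rank(p) − rank(q): 0, -1, -1, 2, 0; Σd² = 6
ρ = 1 − 6Σd² / [n(n²−1)] = 1 − 6×6 / (5×24) = 1 − 36/120 ≈ 0.700

0.700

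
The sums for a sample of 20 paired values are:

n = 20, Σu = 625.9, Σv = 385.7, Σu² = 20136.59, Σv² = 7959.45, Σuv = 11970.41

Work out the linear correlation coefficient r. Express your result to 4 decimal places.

r = (nΣuv − ΣuΣv) / √[(nΣu² − (Σu)²)(nΣv² − (Σv)²)]
Numerator: 20×11970.41 − 625.9×385.7 = -2001.43
Denominator: √[(402731.8 − 391750.81)(159189 − 148764.49)] = √[10980.99 × 10424.51] = 10699.1327
r = -2001.43 / 10699.1327 ≈ -0.1871

-0.1871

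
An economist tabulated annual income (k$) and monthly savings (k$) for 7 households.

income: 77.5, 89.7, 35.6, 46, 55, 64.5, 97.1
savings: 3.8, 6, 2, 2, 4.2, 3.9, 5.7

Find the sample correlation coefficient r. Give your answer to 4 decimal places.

n = 7, Σx = 465.4, Σy = 27.6, Σx² = 34049.36, Σy² = 123.78, Σxy = 2031.92
nΣxy − ΣxΣy = 14223.44 − 12845.04 = 1378.4
nΣx² − (Σx)² = 238345.52 − 216597.16 = 21748.36; nΣy² − (Σy)² = 866.46 − 761.76 = 104.7
r = 1378.4 / √(21748.36 × 104.7) = 1378.4 / 1508.9908 ≈ 0.9135

0.9135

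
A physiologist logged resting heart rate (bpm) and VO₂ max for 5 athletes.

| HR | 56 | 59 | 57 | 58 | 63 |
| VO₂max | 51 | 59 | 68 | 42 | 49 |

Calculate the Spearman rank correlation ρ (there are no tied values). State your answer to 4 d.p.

Rank HR: 1, 4, 2, 3, 5
Rank VO₂max: 3, 4, 5, 1, 2
d = rank(HR) − rank(VO₂max): -2, 0, -3, 2, 3; Σd² = 26
ρ = 1 − 6Σd² / [n(n²−1)] = 1 − 6×26 / (5×24) = 1 − 156/120 ≈ -0.3000

-0.3000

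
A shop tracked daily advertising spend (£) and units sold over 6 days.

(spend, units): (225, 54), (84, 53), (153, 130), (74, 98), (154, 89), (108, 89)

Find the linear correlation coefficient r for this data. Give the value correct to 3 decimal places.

-0.143

n = 6, Σx = 798, Σy = 513, Σx² = 121946, Σy² = 48071, Σxy = 67062
nΣxy − ΣxΣy = 402372 − 409374 = -7002
nΣx² − (Σx)² = 731676 − 636804 = 94872; nΣy² − (Σy)² = 288426 − 263169 = 25257
r = -7002 / √(94872 × 25257) = -7002 / 48950.8131 ≈ -0.143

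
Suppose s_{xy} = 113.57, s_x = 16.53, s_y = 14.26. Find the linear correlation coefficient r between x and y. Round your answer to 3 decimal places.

0.482

r = Cov(x,y) / (s_x · s_y) = 113.57 / (16.53 × 14.26)
  = 113.57 / 235.7178 ≈ 0.482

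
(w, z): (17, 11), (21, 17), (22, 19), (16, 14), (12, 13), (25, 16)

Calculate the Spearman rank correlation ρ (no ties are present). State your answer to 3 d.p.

0.657

Rank w: 3, 4, 5, 2, 1, 6
Rank z: 1, 5, 6, 3, 2, 4
d = rank(w) − rank(z): 2, -1, -1, -1, -1, 2; Σd² = 12
ρ = 1 − 6Σd² / [n(n²−1)] = 1 − 6×12 / (6×35) = 1 − 72/210 ≈ 0.657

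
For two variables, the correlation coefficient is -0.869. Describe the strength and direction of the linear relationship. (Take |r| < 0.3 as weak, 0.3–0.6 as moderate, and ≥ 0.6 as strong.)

strong negative

r = -0.869 < 0 so the relationship is negative.
|r| = 0.869, which falls in the strong range.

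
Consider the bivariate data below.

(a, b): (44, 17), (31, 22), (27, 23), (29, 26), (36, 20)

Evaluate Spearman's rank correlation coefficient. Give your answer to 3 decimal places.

Rank a: 5, 3, 1, 2, 4
Rank b: 1, 3, 4, 5, 2
d = rank(a) − rank(b): 4, 0, -3, -3, 2; Σd² = 38
ρ = 1 − 6Σd² / [n(n²−1)] = 1 − 6×38 / (5×24) = 1 − 228/120 ≈ -0.900

-0.900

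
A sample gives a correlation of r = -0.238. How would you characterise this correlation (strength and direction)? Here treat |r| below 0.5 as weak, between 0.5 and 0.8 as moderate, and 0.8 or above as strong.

weak negative

r = -0.238 < 0 so the relationship is negative.
|r| = 0.238, which falls in the weak range.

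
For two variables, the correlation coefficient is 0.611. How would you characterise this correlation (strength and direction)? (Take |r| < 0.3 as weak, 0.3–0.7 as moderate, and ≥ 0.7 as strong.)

r = 0.611 > 0 so the relationship is positive.
|r| = 0.611, which falls in the moderate range.

moderate positive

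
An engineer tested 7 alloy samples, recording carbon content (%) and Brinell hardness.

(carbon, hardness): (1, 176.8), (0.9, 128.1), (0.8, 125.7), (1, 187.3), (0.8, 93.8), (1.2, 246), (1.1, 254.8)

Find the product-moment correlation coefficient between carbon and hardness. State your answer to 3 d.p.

0.952

n = 7, Σx = 6.8, Σy = 1212.5, Σx² = 6.74, Σy² = 232787.11, Σxy = 1230.47
nΣxy − ΣxΣy = 8613.29 − 8245 = 368.29
nΣx² − (Σx)² = 47.18 − 46.24 = 0.94; nΣy² − (Σy)² = 1629509.77 − 1470156.25 = 159353.52
r = 368.29 / √(0.94 × 159353.52) = 368.29 / 387.0301 ≈ 0.952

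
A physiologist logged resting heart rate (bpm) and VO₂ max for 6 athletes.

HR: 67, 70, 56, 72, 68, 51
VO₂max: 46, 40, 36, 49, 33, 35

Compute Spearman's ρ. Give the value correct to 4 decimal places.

0.5429

Rank HR: 3, 5, 2, 6, 4, 1
Rank VO₂max: 5, 4, 3, 6, 1, 2
d = rank(HR) − rank(VO₂max): -2, 1, -1, 0, 3, -1; Σd² = 16
ρ = 1 − 6Σd² / [n(n²−1)] = 1 − 6×16 / (6×35) = 1 − 96/210 ≈ 0.5429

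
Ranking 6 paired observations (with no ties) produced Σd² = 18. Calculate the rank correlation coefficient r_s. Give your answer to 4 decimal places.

0.4857

ρ = 1 − 6Σd² / [n(n²−1)] = 1 − 6×18 / (6×35)
  = 1 − 108/210 = 1 − 0.51429 ≈ 0.4857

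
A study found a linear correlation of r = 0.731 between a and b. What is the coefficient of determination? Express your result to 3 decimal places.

0.534

r² = (0.731)² = 0.534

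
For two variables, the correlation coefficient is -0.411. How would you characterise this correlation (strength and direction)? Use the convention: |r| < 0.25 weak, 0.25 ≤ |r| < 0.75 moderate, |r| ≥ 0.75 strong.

r = -0.411 < 0 so the relationship is negative.
|r| = 0.411, which falls in the moderate range.

moderate negative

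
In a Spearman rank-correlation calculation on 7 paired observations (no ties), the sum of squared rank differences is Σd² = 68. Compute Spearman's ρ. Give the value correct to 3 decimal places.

ρ = 1 − 6Σd² / [n(n²−1)] = 1 − 6×68 / (7×48)
  = 1 − 408/336 = 1 − 1.2143 ≈ -0.214

-0.214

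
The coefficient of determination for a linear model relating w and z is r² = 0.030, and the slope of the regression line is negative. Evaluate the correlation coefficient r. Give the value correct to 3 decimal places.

|r| = √0.030 = 0.173
The association is negative, so r = −0.173.

-0.173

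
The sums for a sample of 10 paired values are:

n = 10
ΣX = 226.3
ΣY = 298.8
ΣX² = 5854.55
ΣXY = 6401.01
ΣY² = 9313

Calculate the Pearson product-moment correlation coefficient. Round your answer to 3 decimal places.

-0.679

r = (nΣXY − ΣXΣY) / √[(nΣX² − (ΣX)²)(nΣY² − (ΣY)²)]
Numerator: 10×6401.01 − 226.3×298.8 = -3608.34
Denominator: √[(58545.5 − 51211.69)(93130 − 89281.44)] = √[7333.81 × 3848.56] = 5312.6837
r = -3608.34 / 5312.6837 ≈ -0.679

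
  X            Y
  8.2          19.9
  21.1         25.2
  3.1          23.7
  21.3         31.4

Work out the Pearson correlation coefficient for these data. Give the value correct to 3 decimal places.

n = 4, ΣX = 53.7, ΣY = 100.2, ΣX² = 975.75, ΣY² = 2578.7, ΣXY = 1437.19
nΣXY − ΣXΣY = 5748.76 − 5380.74 = 368.02
nΣX² − (ΣX)² = 3903 − 2883.69 = 1019.31; nΣY² − (ΣY)² = 10314.8 − 10040.04 = 274.76
r = 368.02 / √(1019.31 × 274.76) = 368.02 / 529.2123 ≈ 0.695

0.695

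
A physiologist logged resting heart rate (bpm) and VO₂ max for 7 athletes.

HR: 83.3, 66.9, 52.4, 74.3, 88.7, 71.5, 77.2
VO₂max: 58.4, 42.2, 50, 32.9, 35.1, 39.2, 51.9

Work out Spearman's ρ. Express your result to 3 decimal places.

Rank HR: 6, 2, 1, 4, 7, 3, 5
Rank VO₂max: 7, 4, 5, 1, 2, 3, 6
d = rank(HR) − rank(VO₂max): -1, -2, -4, 3, 5, 0, -1; Σd² = 56
ρ = 1 − 6Σd² / [n(n²−1)] = 1 − 6×56 / (7×48) = 1 − 336/336 ≈ 0.000

0.000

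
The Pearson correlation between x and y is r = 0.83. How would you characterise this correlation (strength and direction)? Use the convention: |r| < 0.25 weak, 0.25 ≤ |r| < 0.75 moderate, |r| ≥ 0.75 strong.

r = 0.83 > 0 so the relationship is positive.
|r| = 0.83, which falls in the strong range.

strong positive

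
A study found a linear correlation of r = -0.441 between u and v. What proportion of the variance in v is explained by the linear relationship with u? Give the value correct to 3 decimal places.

r² = (-0.441)² = 0.194

0.194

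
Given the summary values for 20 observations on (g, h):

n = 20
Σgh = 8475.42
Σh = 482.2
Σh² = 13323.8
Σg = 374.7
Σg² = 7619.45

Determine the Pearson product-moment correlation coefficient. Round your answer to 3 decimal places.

r = (nΣgh − ΣgΣh) / √[(nΣg² − (Σg)²)(nΣh² − (Σh)²)]
Numerator: 20×8475.42 − 374.7×482.2 = -11171.94
Denominator: √[(152389 − 140400.09)(266476 − 232516.84)] = √[11988.91 × 33959.16] = 20177.5448
r = -11171.94 / 20177.5448 ≈ -0.554

-0.554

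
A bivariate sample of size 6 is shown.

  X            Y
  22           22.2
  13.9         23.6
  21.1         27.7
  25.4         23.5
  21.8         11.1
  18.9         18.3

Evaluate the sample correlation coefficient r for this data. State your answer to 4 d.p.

-0.0691

n = 6, ΣX = 123.1, ΣY = 126.4, ΣX² = 2600.03, ΣY² = 2827.44, ΣXY = 2585.66
nΣXY − ΣXΣY = 15513.96 − 15559.84 = -45.88
nΣX² − (ΣX)² = 15600.18 − 15153.61 = 446.57; nΣY² − (ΣY)² = 16964.64 − 15976.96 = 987.68
r = -45.88 / √(446.57 × 987.68) = -45.88 / 664.1297 ≈ -0.0691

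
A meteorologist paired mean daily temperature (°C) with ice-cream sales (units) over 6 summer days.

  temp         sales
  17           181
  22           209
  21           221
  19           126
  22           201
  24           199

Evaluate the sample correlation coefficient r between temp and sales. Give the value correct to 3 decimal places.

n = 6, Σx = 125, Σy = 1137, Σx² = 2635, Σy² = 221161, Σxy = 23908
nΣxy − ΣxΣy = 143448 − 142125 = 1323
nΣx² − (Σx)² = 15810 − 15625 = 185; nΣy² − (Σy)² = 1326966 − 1292769 = 34197
r = 1323 / √(185 × 34197) = 1323 / 2515.2425 ≈ 0.526

0.526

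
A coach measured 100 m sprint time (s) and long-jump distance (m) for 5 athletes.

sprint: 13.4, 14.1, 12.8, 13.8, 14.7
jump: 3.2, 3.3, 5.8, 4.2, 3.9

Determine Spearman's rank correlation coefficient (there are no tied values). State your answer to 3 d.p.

-0.300

Rank sprint: 2, 4, 1, 3, 5
Rank jump: 1, 2, 5, 4, 3
d = rank(sprint) − rank(jump): 1, 2, -4, -1, 2; Σd² = 26
ρ = 1 − 6Σd² / [n(n²−1)] = 1 − 6×26 / (5×24) = 1 − 156/120 ≈ -0.300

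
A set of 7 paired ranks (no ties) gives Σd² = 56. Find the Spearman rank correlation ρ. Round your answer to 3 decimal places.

0.000

ρ = 1 − 6Σd² / [n(n²−1)] = 1 − 6×56 / (7×48)
  = 1 − 336/336 = 1 − 1.0000 ≈ 0.000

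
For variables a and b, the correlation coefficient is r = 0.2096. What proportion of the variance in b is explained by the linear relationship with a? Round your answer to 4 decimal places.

r² = (0.2096)² = 0.0439

0.0439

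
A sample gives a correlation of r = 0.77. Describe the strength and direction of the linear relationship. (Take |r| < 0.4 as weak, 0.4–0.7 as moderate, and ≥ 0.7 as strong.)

r = 0.77 > 0 so the relationship is positive.
|r| = 0.77, which falls in the strong range.

strong positive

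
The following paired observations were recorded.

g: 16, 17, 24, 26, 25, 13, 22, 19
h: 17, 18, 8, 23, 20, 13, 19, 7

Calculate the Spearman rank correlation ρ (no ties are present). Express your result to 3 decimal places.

Rank g: 2, 3, 6, 8, 7, 1, 5, 4
Rank h: 4, 5, 2, 8, 7, 3, 6, 1
d = rank(g) − rank(h): -2, -2, 4, 0, 0, -2, -1, 3; Σd² = 38
ρ = 1 − 6Σd² / [n(n²−1)] = 1 − 6×38 / (8×63) = 1 − 228/504 ≈ 0.548

0.548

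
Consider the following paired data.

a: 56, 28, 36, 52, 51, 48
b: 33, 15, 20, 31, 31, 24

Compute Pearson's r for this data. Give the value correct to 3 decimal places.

0.969

n = 6, Σa = 271, Σb = 154, Σa² = 12825, Σb² = 4212, Σab = 7333
nΣab − ΣaΣb = 43998 − 41734 = 2264
nΣa² − (Σa)² = 76950 − 73441 = 3509; nΣb² − (Σb)² = 25272 − 23716 = 1556
r = 2264 / √(3509 × 1556) = 2264 / 2336.6651 ≈ 0.969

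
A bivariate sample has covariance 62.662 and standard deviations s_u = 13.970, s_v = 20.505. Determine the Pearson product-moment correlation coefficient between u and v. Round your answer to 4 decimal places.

r = Cov(u,v) / (s_u · s_v) = 62.662 / (13.970 × 20.505)
  = 62.662 / 286.4549 ≈ 0.2188

0.2188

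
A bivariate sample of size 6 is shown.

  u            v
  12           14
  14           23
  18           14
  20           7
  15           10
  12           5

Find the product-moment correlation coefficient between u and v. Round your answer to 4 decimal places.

n = 6, Σu = 91, Σv = 73, Σu² = 1433, Σv² = 1095, Σuv = 1092
nΣuv − ΣuΣv = 6552 − 6643 = -91
nΣu² − (Σu)² = 8598 − 8281 = 317; nΣv² − (Σv)² = 6570 − 5329 = 1241
r = -91 / √(317 × 1241) = -91 / 627.2137 ≈ -0.1451

-0.1451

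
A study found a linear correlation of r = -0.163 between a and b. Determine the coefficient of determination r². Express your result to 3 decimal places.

0.027

r² = (-0.163)² = 0.027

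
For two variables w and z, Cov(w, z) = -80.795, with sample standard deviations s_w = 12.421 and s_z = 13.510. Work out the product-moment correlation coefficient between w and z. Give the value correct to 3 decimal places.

r = Cov(w,z) / (s_w · s_z) = -80.795 / (12.421 × 13.510)
  = -80.795 / 167.8077 ≈ -0.481

-0.481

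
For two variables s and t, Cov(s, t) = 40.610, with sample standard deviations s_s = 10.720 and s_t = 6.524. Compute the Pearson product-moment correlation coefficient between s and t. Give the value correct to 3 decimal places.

r = Cov(s,t) / (s_s · s_t) = 40.610 / (10.720 × 6.524)
  = 40.610 / 69.9373 ≈ 0.581

0.581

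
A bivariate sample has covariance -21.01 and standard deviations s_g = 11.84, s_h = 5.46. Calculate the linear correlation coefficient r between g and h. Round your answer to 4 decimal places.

r = Cov(g,h) / (s_g · s_h) = -21.01 / (11.84 × 5.46)
  = -21.01 / 64.6464 ≈ -0.3250

-0.3250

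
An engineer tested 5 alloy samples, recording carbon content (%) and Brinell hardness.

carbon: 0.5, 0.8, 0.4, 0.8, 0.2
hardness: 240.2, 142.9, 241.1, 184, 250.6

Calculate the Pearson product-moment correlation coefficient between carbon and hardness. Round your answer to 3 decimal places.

n = 5, Σx = 2.7, Σy = 1058.8, Σx² = 1.73, Σy² = 232902.02, Σxy = 528.18
nΣxy − ΣxΣy = 2640.9 − 2858.76 = -217.86
nΣx² − (Σx)² = 8.65 − 7.29 = 1.36; nΣy² − (Σy)² = 1164510.1 − 1121057.44 = 43452.66
r = -217.86 / √(1.36 × 43452.66) = -217.86 / 243.0959 ≈ -0.896

-0.896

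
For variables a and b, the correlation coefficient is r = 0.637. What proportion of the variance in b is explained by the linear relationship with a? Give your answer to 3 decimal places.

0.406

r² = (0.637)² = 0.406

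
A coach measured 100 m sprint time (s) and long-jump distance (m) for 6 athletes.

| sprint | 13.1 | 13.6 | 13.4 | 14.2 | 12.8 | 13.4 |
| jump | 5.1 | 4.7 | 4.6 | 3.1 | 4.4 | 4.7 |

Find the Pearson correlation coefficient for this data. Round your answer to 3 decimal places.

-0.726

n = 6, Σx = 80.5, Σy = 26.6, Σx² = 1081.17, Σy² = 120.32, Σxy = 355.69
nΣxy − ΣxΣy = 2134.14 − 2141.3 = -7.16
nΣx² − (Σx)² = 6487.02 − 6480.25 = 6.77; nΣy² − (Σy)² = 721.92 − 707.56 = 14.36
r = -7.16 / √(6.77 × 14.36) = -7.16 / 9.8599 ≈ -0.726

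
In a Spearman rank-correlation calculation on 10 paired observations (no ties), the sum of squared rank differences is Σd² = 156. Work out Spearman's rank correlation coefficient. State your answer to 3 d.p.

ρ = 1 − 6Σd² / [n(n²−1)] = 1 − 6×156 / (10×99)
  = 1 − 936/990 = 1 − 0.9455 ≈ 0.055

0.055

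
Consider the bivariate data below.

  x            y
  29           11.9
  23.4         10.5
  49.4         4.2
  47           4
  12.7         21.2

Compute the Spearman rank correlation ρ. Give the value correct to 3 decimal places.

Rank x: 3, 2, 5, 4, 1
Rank y: 4, 3, 2, 1, 5
d = rank(x) − rank(y): -1, -1, 3, 3, -4; Σd² = 36
ρ = 1 − 6Σd² / [n(n²−1)] = 1 − 6×36 / (5×24) = 1 − 216/120 ≈ -0.800

-0.800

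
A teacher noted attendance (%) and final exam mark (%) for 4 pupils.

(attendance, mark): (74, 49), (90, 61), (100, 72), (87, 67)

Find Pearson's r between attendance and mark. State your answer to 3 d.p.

0.926

n = 4, Σx = 351, Σy = 249, Σx² = 31145, Σy² = 15795, Σxy = 22145
nΣxy − ΣxΣy = 88580 − 87399 = 1181
nΣx² − (Σx)² = 124580 − 123201 = 1379; nΣy² − (Σy)² = 63180 − 62001 = 1179
r = 1181 / √(1379 × 1179) = 1181 / 1275.0847 ≈ 0.926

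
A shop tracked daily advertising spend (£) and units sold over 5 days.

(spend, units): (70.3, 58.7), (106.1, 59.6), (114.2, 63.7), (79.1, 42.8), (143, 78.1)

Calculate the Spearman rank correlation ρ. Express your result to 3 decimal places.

Rank spend: 1, 3, 4, 2, 5
Rank units: 2, 3, 4, 1, 5
d = rank(spend) − rank(units): -1, 0, 0, 1, 0; Σd² = 2
ρ = 1 − 6Σd² / [n(n²−1)] = 1 − 6×2 / (5×24) = 1 − 12/120 ≈ 0.900

0.900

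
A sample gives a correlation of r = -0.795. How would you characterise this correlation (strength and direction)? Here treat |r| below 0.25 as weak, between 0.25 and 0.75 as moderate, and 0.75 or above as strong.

r = -0.795 < 0 so the relationship is negative.
|r| = 0.795, which falls in the strong range.

strong negative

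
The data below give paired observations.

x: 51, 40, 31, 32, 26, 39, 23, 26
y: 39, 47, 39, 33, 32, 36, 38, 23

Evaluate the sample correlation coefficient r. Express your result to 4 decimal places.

0.5019

n = 8, Σx = 268, Σy = 287, Σx² = 9588, Σy² = 10633, Σxy = 9842
nΣxy − ΣxΣy = 78736 − 76916 = 1820
nΣx² − (Σx)² = 76704 − 71824 = 4880; nΣy² − (Σy)² = 85064 − 82369 = 2695
r = 1820 / √(4880 × 2695) = 1820 / 3626.5135 ≈ 0.5019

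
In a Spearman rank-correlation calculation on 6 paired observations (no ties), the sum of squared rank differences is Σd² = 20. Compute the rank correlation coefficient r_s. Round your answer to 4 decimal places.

0.4286

ρ = 1 − 6Σd² / [n(n²−1)] = 1 − 6×20 / (6×35)
  = 1 − 120/210 = 1 − 0.57143 ≈ 0.4286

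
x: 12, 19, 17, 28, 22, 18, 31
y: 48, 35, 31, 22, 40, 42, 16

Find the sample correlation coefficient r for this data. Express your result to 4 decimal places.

-0.8885

n = 7, Σx = 147, Σy = 234, Σx² = 3347, Σy² = 8594, Σxy = 4516
nΣxy − ΣxΣy = 31612 − 34398 = -2786
nΣx² − (Σx)² = 23429 − 21609 = 1820; nΣy² − (Σy)² = 60158 − 54756 = 5402
r = -2786 / √(1820 × 5402) = -2786 / 3135.5446 ≈ -0.8885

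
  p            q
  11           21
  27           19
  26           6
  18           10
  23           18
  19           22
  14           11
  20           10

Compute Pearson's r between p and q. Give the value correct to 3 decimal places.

n = 8, Σp = 158, Σq = 117, Σp² = 3336, Σq² = 1967, Σpq = 2266
nΣpq − ΣpΣq = 18128 − 18486 = -358
nΣp² − (Σp)² = 26688 − 24964 = 1724; nΣq² − (Σq)² = 15736 − 13689 = 2047
r = -358 / √(1724 × 2047) = -358 / 1878.5707 ≈ -0.191

-0.191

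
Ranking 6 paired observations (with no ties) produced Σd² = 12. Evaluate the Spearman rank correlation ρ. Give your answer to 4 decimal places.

ρ = 1 − 6Σd² / [n(n²−1)] = 1 − 6×12 / (6×35)
  = 1 − 72/210 = 1 − 0.34286 ≈ 0.6571

0.6571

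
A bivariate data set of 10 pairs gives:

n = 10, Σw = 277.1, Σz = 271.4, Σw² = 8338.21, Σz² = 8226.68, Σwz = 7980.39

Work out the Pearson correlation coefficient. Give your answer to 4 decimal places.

0.6102

r = (nΣwz − ΣwΣz) / √[(nΣw² − (Σw)²)(nΣz² − (Σz)²)]
Numerator: 10×7980.39 − 277.1×271.4 = 4598.96
Denominator: √[(83382.1 − 76784.41)(82266.8 − 73657.96)] = √[6597.69 × 8608.84] = 7536.4751
r = 4598.96 / 7536.4751 ≈ 0.6102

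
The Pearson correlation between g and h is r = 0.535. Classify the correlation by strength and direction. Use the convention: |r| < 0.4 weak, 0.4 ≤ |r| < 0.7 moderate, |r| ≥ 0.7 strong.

moderate positive

r = 0.535 > 0 so the relationship is positive.
|r| = 0.535, which falls in the moderate range.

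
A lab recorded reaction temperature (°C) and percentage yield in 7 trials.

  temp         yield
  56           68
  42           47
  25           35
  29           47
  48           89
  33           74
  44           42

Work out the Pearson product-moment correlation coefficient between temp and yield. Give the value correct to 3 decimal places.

0.514

n = 7, Σx = 277, Σy = 402, Σx² = 11695, Σy² = 25428, Σxy = 16582
nΣxy − ΣxΣy = 116074 − 111354 = 4720
nΣx² − (Σx)² = 81865 − 76729 = 5136; nΣy² − (Σy)² = 177996 − 161604 = 16392
r = 4720 / √(5136 × 16392) = 4720 / 9175.4734 ≈ 0.514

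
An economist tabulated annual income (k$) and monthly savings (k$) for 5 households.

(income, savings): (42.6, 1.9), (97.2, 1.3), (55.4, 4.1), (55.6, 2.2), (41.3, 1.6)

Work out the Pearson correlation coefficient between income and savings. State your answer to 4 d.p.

-0.2556

n = 5, Σx = 292.1, Σy = 11.1, Σx² = 19128.81, Σy² = 29.51, Σxy = 622.84
nΣxy − ΣxΣy = 3114.2 − 3242.31 = -128.11
nΣx² − (Σx)² = 95644.05 − 85322.41 = 10321.64; nΣy² − (Σy)² = 147.55 − 123.21 = 24.34
r = -128.11 / √(10321.64 × 24.34) = -128.11 / 501.2272 ≈ -0.2556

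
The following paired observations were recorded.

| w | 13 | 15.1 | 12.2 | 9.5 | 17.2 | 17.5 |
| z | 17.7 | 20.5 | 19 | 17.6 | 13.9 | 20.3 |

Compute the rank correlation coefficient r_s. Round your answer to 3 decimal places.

Rank w: 3, 4, 2, 1, 5, 6
Rank z: 3, 6, 4, 2, 1, 5
d = rank(w) − rank(z): 0, -2, -2, -1, 4, 1; Σd² = 26
ρ = 1 − 6Σd² / [n(n²−1)] = 1 − 6×26 / (6×35) = 1 − 156/210 ≈ 0.257

0.257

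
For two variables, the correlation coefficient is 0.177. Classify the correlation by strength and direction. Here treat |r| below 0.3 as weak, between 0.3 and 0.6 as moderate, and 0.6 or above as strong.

weak positive

r = 0.177 > 0 so the relationship is positive.
|r| = 0.177, which falls in the weak range.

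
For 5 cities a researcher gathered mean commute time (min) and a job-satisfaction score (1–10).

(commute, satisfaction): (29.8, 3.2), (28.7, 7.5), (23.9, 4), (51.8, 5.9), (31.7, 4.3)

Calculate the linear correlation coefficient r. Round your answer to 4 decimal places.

0.2961

n = 5, Σx = 165.9, Σy = 24.9, Σx² = 5971.07, Σy² = 135.79, Σxy = 848.14
nΣxy − ΣxΣy = 4240.7 − 4130.91 = 109.79
nΣx² − (Σx)² = 29855.35 − 27522.81 = 2332.54; nΣy² − (Σy)² = 678.95 − 620.01 = 58.94
r = 109.79 / √(2332.54 × 58.94) = 109.79 / 370.7828 ≈ 0.2961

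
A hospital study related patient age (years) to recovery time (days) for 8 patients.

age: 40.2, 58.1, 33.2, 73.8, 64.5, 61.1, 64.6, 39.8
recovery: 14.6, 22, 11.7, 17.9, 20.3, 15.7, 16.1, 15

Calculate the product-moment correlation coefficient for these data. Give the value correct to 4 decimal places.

n = 8, Σx = 435.3, Σy = 133.3, Σx² = 25190.99, Σy² = 2297.25, Σxy = 7480.26
nΣxy − ΣxΣy = 59842.08 − 58025.49 = 1816.59
nΣx² − (Σx)² = 201527.92 − 189486.09 = 12041.83; nΣy² − (Σy)² = 18378 − 17768.89 = 609.11
r = 1816.59 / √(12041.83 × 609.11) = 1816.59 / 2708.2834 ≈ 0.6708

0.6708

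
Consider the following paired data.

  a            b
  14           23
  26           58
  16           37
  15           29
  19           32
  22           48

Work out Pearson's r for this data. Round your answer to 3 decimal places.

n = 6, Σa = 112, Σb = 227, Σa² = 2198, Σb² = 9431, Σab = 4521
nΣab − ΣaΣb = 27126 − 25424 = 1702
nΣa² − (Σa)² = 13188 − 12544 = 644; nΣb² − (Σb)² = 56586 − 51529 = 5057
r = 1702 / √(644 × 5057) = 1702 / 1804.6351 ≈ 0.943

0.943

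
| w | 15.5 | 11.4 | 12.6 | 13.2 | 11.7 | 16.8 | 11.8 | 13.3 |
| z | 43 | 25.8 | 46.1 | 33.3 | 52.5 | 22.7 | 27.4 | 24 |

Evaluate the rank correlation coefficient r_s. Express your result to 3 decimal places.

Rank w: 7, 1, 4, 5, 2, 8, 3, 6
Rank z: 6, 3, 7, 5, 8, 1, 4, 2
d = rank(w) − rank(z): 1, -2, -3, 0, -6, 7, -1, 4; Σd² = 116
ρ = 1 − 6Σd² / [n(n²−1)] = 1 − 6×116 / (8×63) = 1 − 696/504 ≈ -0.381

-0.381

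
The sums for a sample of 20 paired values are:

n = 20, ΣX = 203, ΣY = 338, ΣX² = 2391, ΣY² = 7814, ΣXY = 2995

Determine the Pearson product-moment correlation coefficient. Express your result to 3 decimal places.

-0.523

r = (nΣXY − ΣXΣY) / √[(nΣX² − (ΣX)²)(nΣY² − (ΣY)²)]
Numerator: 20×2995 − 203×338 = -8714
Denominator: √[(47820 − 41209)(156280 − 114244)] = √[6611 × 42036] = 16670.3328
r = -8714 / 16670.3328 ≈ -0.523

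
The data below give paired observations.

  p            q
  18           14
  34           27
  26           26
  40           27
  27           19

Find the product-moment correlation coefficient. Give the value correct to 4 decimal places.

n = 5, Σp = 145, Σq = 113, Σp² = 4485, Σq² = 2691, Σpq = 3439
nΣpq − ΣpΣq = 17195 − 16385 = 810
nΣp² − (Σp)² = 22425 − 21025 = 1400; nΣq² − (Σq)² = 13455 − 12769 = 686
r = 810 / √(1400 × 686) = 810 / 980.0000 ≈ 0.8265

0.8265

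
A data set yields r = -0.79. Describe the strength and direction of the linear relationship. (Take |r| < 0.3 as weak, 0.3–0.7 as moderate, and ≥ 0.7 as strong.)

strong negative

r = -0.79 < 0 so the relationship is negative.
|r| = 0.79, which falls in the strong range.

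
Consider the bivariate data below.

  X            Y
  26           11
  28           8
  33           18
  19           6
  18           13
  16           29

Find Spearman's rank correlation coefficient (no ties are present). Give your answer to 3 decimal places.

Rank X: 4, 5, 6, 3, 2, 1
Rank Y: 3, 2, 5, 1, 4, 6
d = rank(X) − rank(Y): 1, 3, 1, 2, -2, -5; Σd² = 44
ρ = 1 − 6Σd² / [n(n²−1)] = 1 − 6×44 / (6×35) = 1 − 264/210 ≈ -0.257

-0.257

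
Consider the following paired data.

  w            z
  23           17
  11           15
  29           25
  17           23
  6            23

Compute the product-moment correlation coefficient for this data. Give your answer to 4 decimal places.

0.2413

n = 5, Σw = 86, Σz = 103, Σw² = 1816, Σz² = 2197, Σwz = 1810
nΣwz − ΣwΣz = 9050 − 8858 = 192
nΣw² − (Σw)² = 9080 − 7396 = 1684; nΣz² − (Σz)² = 10985 − 10609 = 376
r = 192 / √(1684 × 376) = 192 / 795.7286 ≈ 0.2413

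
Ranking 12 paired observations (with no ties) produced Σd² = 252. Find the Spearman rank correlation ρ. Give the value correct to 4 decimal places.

ρ = 1 − 6Σd² / [n(n²−1)] = 1 − 6×252 / (12×143)
  = 1 − 1512/1716 = 1 − 0.88112 ≈ 0.1189

0.1189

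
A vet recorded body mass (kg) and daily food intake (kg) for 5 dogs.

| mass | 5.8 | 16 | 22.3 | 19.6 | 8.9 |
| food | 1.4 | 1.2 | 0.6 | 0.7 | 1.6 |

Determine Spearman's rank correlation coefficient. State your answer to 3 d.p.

-0.900

Rank mass: 1, 3, 5, 4, 2
Rank food: 4, 3, 1, 2, 5
d = rank(mass) − rank(food): -3, 0, 4, 2, -3; Σd² = 38
ρ = 1 − 6Σd² / [n(n²−1)] = 1 − 6×38 / (5×24) = 1 − 228/120 ≈ -0.900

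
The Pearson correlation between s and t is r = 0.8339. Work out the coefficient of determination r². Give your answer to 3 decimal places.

0.695

r² = (0.8339)² = 0.695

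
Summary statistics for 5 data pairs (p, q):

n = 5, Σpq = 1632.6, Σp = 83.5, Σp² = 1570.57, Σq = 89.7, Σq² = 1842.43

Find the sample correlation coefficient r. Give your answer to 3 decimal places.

0.664

r = (nΣpq − ΣpΣq) / √[(nΣp² − (Σp)²)(nΣq² − (Σq)²)]
Numerator: 5×1632.6 − 83.5×89.7 = 673.05
Denominator: √[(7852.85 − 6972.25)(9212.15 − 8046.09)] = √[880.6 × 1166.06] = 1013.3274
r = 673.05 / 1013.3274 ≈ 0.664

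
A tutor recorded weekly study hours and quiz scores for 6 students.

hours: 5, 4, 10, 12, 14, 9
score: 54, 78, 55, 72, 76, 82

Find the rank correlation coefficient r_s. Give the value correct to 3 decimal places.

-0.086

Rank hours: 2, 1, 4, 5, 6, 3
Rank score: 1, 5, 2, 3, 4, 6
d = rank(hours) − rank(score): 1, -4, 2, 2, 2, -3; Σd² = 38
ρ = 1 − 6Σd² / [n(n²−1)] = 1 − 6×38 / (6×35) = 1 − 228/210 ≈ -0.086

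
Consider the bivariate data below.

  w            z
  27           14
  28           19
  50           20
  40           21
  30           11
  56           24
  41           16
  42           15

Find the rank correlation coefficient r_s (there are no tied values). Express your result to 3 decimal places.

0.595

Rank w: 1, 2, 7, 4, 3, 8, 5, 6
Rank z: 2, 5, 6, 7, 1, 8, 4, 3
d = rank(w) − rank(z): -1, -3, 1, -3, 2, 0, 1, 3; Σd² = 34
ρ = 1 − 6Σd² / [n(n²−1)] = 1 − 6×34 / (8×63) = 1 − 204/504 ≈ 0.595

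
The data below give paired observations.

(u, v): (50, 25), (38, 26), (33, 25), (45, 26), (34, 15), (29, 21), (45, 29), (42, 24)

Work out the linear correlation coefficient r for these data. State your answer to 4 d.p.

n = 8, Σu = 316, Σv = 191, Σu² = 12844, Σv² = 4685, Σuv = 7665
nΣuv − ΣuΣv = 61320 − 60356 = 964
nΣu² − (Σu)² = 102752 − 99856 = 2896; nΣv² − (Σv)² = 37480 − 36481 = 999
r = 964 / √(2896 × 999) = 964 / 1700.9127 ≈ 0.5668

0.5668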